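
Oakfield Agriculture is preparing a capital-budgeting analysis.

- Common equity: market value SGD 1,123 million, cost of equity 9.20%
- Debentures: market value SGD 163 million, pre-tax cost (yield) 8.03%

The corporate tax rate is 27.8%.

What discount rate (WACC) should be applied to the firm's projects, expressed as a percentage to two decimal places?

Total capital V = 1123 + 163 = 1286.
Equity: weight = 1123/1286 = 0.8733; cost = 9.2%.
Debentures: weight = 163/1286 = 0.1267; after-tax cost = 8.03% × (1 − 27.8%) = 5.7977%.
WACC = 0.8733 × 9.2000% + 0.1267 × 5.7977% = 8.7688%.

8.77%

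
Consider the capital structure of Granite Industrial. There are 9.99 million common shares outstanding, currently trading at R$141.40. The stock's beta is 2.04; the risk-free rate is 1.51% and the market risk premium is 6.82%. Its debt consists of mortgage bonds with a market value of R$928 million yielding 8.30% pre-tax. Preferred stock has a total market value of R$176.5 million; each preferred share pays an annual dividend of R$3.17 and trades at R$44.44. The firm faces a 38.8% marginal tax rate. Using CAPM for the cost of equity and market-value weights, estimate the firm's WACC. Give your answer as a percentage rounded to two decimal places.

11.03%

Cost of equity via CAPM: Re = 1.51% + 2.04 × 6.82% = 15.4228%.
Cost of preferred: Rp = 3.17 / 44.44 = 7.1332%.
Market value of equity E = 141.4 × 9.99m = 1412.586m.
Total capital V = 1412.586 + 176.5 + 928 = 2517.086.
Equity: weight = 1412.586/2517.086 = 0.5612; cost = 15.4228%.
Preferred: weight = 176.5/2517.086 = 0.0701; cost = 7.1332%.
Mortgage bonds: weight = 928/2517.086 = 0.3687; after-tax cost = 8.3% × (1 − 38.8%) = 5.0796%.
WACC = 0.5612 × 15.4228% + 0.0701 × 7.1332% + 0.3687 × 5.0796% = 11.0282%.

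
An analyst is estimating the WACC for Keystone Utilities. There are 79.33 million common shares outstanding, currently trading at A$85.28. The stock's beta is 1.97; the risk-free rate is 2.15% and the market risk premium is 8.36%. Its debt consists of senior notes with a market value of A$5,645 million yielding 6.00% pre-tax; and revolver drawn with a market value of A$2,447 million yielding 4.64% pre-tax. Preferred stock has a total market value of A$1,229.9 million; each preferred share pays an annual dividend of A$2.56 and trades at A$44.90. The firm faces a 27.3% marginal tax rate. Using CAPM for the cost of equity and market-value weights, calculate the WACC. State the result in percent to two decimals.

10.31%

Cost of equity via CAPM: Re = 2.15% + 1.97 × 8.36% = 18.6192%.
Cost of preferred: Rp = 2.56 / 44.9 = 5.7016%.
Market value of equity E = 85.28 × 79.33m = 6765.2624m.
Total capital V = 6765.2624 + 1229.9 + 5645 + 2447 = 16087.1624.
Equity: weight = 6765.2624/16087.1624 = 0.4205; cost = 18.6192%.
Preferred: weight = 1229.9/16087.1624 = 0.0765; cost = 5.7016%.
Senior notes: weight = 5645/16087.1624 = 0.3509; after-tax cost = 6% × (1 − 27.3%) = 4.3620%.
Revolver drawn: weight = 2447/16087.1624 = 0.1521; after-tax cost = 4.64% × (1 − 27.3%) = 3.3733%.
WACC = 0.4205 × 18.6192% + 0.0765 × 5.7016% + 0.3509 × 4.3620% + 0.1521 × 3.3733% = 10.3097%.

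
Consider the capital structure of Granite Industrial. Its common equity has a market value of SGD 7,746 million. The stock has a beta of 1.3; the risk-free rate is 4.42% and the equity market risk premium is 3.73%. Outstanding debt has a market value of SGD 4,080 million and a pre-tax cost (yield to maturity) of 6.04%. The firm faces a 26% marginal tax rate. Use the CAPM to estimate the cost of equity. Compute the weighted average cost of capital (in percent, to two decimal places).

Cost of equity via CAPM: Re = 4.42% + 1.3 × 3.73% = 9.2690%.
Total capital V = 7746 + 4080 = 11826.
Equity: weight = 7746/11826 = 0.6550; cost = 9.269%.
Debt: weight = 4080/11826 = 0.3450; after-tax cost = 6.04% × (1 − 26%) = 4.4696%.
WACC = 0.6550 × 9.2690% + 0.3450 × 4.4696% = 7.6132%.

7.61%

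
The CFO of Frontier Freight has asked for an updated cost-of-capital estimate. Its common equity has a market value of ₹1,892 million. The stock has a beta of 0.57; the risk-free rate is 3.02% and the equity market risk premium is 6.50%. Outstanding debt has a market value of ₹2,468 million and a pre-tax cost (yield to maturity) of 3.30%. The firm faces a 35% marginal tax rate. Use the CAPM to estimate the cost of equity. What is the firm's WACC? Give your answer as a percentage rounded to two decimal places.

4.13%

Cost of equity via CAPM: Re = 3.02% + 0.57 × 6.5% = 6.7250%.
Total capital V = 1892 + 2468 = 4360.
Equity: weight = 1892/4360 = 0.4339; cost = 6.725%.
Debt: weight = 2468/4360 = 0.5661; after-tax cost = 3.3% × (1 − 35%) = 2.1450%.
WACC = 0.4339 × 6.7250% + 0.5661 × 2.1450% = 4.1325%.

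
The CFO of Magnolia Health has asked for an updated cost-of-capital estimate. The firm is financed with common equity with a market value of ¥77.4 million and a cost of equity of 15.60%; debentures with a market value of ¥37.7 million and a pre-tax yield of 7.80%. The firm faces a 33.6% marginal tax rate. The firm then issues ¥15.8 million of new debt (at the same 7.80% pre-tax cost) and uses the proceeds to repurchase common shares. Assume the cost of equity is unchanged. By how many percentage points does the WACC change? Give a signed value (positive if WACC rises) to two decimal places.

Current WACC:
Total capital V = 77.4 + 37.7 = 115.1.
Equity: weight = 77.4/115.1 = 0.6725; cost = 15.6%.
Debentures: weight = 37.7/115.1 = 0.3275; after-tax cost = 7.8% × (1 − 33.6%) = 5.1792%.
WACC = 0.6725 × 15.6000% + 0.3275 × 5.1792% = 12.1868%.
After the change:
Total capital V = 61.6 + 53.5 = 115.1.
Equity: weight = 61.6/115.1 = 0.5352; cost = 15.6%.
Debentures: weight = 53.5/115.1 = 0.4648; after-tax cost = 7.8% × (1 − 33.6%) = 5.1792%.
WACC = 0.5352 × 15.6000% + 0.4648 × 5.1792% = 10.7563%.
Change in WACC = 10.7563% − 12.1868% = -1.4305 pp.

-1.43 pp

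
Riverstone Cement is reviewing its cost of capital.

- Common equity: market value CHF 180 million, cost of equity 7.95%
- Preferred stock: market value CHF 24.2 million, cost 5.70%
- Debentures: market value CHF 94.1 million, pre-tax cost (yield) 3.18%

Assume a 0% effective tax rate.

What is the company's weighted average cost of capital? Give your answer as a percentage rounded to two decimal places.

Total capital V = 180 + 24.2 + 94.1 = 298.3.
Equity: weight = 180/298.3 = 0.6034; cost = 7.95%.
Preferred: weight = 24.2/298.3 = 0.0811; cost = 5.7%.
Debentures: weight = 94.1/298.3 = 0.3155; after-tax cost = 3.18% × (1 − 0%) = 3.1800%.
WACC = 0.6034 × 7.9500% + 0.0811 × 5.7000% + 0.3155 × 3.1800% = 6.2627%.

6.26%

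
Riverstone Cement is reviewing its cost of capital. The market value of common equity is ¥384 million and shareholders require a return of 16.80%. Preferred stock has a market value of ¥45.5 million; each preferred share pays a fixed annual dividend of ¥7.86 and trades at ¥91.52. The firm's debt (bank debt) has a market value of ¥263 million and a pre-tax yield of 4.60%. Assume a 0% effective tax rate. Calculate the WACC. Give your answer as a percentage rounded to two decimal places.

11.63%

Cost of preferred: Rp = 7.86 / 91.52 = 8.5883%.
Total capital V = 384 + 45.5 + 263 = 692.5.
Equity: weight = 384/692.5 = 0.5545; cost = 16.8%.
Preferred: weight = 45.5/692.5 = 0.0657; cost = 8.5883%.
Bank debt: weight = 263/692.5 = 0.3798; after-tax cost = 4.6% × (1 − 0%) = 4.6000%.
WACC = 0.5545 × 16.8000% + 0.0657 × 8.5883% + 0.3798 × 4.6000% = 11.6271%.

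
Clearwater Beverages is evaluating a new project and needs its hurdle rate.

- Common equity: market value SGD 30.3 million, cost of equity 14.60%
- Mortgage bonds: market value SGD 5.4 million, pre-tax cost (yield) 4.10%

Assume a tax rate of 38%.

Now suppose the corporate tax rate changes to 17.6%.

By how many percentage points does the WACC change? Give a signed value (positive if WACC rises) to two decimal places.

+0.13 pp

Current WACC:
Total capital V = 30.3 + 5.4 = 35.7.
Equity: weight = 30.3/35.7 = 0.8487; cost = 14.6%.
Mortgage bonds: weight = 5.4/35.7 = 0.1513; after-tax cost = 4.1% × (1 − 38%) = 2.5420%.
WACC = 0.8487 × 14.6000% + 0.1513 × 2.5420% = 12.7761%.
After the change:
Total capital V = 30.3 + 5.4 = 35.7.
Equity: weight = 30.3/35.7 = 0.8487; cost = 14.6%.
Mortgage bonds: weight = 5.4/35.7 = 0.1513; after-tax cost = 4.1% × (1 − 17.6%) = 3.3784%.
WACC = 0.8487 × 14.6000% + 0.1513 × 3.3784% = 12.9026%.
Change in WACC = 12.9026% − 12.7761% = 0.1265 pp.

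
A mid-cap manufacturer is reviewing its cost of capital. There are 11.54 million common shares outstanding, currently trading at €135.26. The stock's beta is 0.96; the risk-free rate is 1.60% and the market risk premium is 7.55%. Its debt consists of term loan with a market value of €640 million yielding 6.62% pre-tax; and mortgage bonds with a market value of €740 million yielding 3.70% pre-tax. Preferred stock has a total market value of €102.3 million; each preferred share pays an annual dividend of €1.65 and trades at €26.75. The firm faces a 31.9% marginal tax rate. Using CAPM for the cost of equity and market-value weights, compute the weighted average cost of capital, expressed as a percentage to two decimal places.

6.31%

Cost of equity via CAPM: Re = 1.6% + 0.96 × 7.55% = 8.8480%.
Cost of preferred: Rp = 1.65 / 26.75 = 6.1682%.
Market value of equity E = 135.26 × 11.54m = 1560.9004m.
Total capital V = 1560.9004 + 102.3 + 640 + 740 = 3043.2004.
Equity: weight = 1560.9004/3043.2004 = 0.5129; cost = 8.848%.
Preferred: weight = 102.3/3043.2004 = 0.0336; cost = 6.1682%.
Term loan: weight = 640/3043.2004 = 0.2103; after-tax cost = 6.62% × (1 − 31.9%) = 4.5082%.
Mortgage bonds: weight = 740/3043.2004 = 0.2432; after-tax cost = 3.7% × (1 − 31.9%) = 2.5197%.
WACC = 0.5129 × 8.8480% + 0.0336 × 6.1682% + 0.2103 × 4.5082% + 0.2432 × 2.5197% = 6.3064%.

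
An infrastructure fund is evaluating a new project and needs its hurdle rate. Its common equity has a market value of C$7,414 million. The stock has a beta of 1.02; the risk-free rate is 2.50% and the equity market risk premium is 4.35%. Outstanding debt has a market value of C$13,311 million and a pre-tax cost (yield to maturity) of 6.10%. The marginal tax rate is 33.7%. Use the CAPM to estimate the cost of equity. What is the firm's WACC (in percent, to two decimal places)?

5.08%

Cost of equity via CAPM: Re = 2.5% + 1.02 × 4.35% = 6.9370%.
Total capital V = 7414 + 13311 = 20725.
Equity: weight = 7414/20725 = 0.3577; cost = 6.937%.
Debt: weight = 13311/20725 = 0.6423; after-tax cost = 6.1% × (1 − 33.7%) = 4.0443%.
WACC = 0.3577 × 6.9370% + 0.6423 × 4.0443% = 5.0791%.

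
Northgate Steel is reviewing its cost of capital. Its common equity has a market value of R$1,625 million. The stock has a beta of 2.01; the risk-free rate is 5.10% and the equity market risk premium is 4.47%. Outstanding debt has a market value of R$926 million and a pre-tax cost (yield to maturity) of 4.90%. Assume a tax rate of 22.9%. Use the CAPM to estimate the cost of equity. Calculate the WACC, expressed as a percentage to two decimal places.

10.34%

Cost of equity via CAPM: Re = 5.1% + 2.01 × 4.47% = 14.0847%.
Total capital V = 1625 + 926 = 2551.
Equity: weight = 1625/2551 = 0.6370; cost = 14.0847%.
Debt: weight = 926/2551 = 0.3630; after-tax cost = 4.9% × (1 − 22.9%) = 3.7779%.
WACC = 0.6370 × 14.0847% + 0.3630 × 3.7779% = 10.3434%.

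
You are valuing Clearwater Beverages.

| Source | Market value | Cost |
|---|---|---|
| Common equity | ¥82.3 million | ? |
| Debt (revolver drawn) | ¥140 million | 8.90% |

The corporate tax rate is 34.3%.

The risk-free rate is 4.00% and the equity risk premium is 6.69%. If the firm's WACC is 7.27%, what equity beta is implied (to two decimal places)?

0.85

Total capital V = 82.3 + 140 = 222.3.
Equity weight = 82.3/222.3 = 0.3702.
Revolver drawn weight = 140/222.3 = 0.6298.
Debt contribution = 0.6298 × 8.9% × (1 − 34.3%) = 3.6825%.
Required equity contribution = 7.27% − 3.6825% = 3.5875%  ⇒  Re = 9.6901%.
CAPM: 9.6901% = 4.0% + β × 6.69%  ⇒  β = 0.8505.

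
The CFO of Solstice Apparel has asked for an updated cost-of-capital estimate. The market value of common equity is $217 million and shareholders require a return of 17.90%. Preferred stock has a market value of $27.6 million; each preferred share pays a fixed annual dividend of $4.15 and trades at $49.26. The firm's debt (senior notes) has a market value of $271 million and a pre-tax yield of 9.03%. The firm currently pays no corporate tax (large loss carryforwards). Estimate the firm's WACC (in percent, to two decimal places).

Cost of preferred: Rp = 4.15 / 49.26 = 8.4247%.
Total capital V = 217 + 27.6 + 271 = 515.6.
Equity: weight = 217/515.6 = 0.4209; cost = 17.9%.
Preferred: weight = 27.6/515.6 = 0.0535; cost = 8.4247%.
Senior notes: weight = 271/515.6 = 0.5256; after-tax cost = 9.03% × (1 − 0%) = 9.0300%.
WACC = 0.4209 × 17.9000% + 0.0535 × 8.4247% + 0.5256 × 9.0300% = 12.7307%.

12.73%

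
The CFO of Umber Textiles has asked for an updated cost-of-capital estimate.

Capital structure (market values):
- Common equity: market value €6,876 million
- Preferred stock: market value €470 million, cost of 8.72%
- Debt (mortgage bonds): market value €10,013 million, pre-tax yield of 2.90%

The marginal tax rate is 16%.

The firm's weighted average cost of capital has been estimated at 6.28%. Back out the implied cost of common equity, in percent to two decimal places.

Total capital V = 6876 + 470 + 10013 = 17359.
Equity weight = 6876/17359 = 0.3961.
Preferred weight = 470/17359 = 0.0271.
Mortgage bonds weight = 10013/17359 = 0.5768.
Debt contribution = 0.5768 × 2.9% × (1 − 16%) = 1.4051%.
Preferred contribution = 0.0271 × 8.72% = 0.2361%.
Required equity contribution = 6.28% − 1.6412% = 4.6388%.
Re = 4.6388% / 0.3961 = 11.7109%.

11.71%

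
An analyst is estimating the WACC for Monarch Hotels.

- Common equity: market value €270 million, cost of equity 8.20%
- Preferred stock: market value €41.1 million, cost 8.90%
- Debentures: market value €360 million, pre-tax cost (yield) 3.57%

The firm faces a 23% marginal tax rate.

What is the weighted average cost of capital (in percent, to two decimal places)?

Total capital V = 270 + 41.1 + 360 = 671.1.
Equity: weight = 270/671.1 = 0.4023; cost = 8.2%.
Preferred: weight = 41.1/671.1 = 0.0612; cost = 8.9%.
Debentures: weight = 360/671.1 = 0.5364; after-tax cost = 3.57% × (1 − 23%) = 2.7489%.
WACC = 0.4023 × 8.2000% + 0.0612 × 8.9000% + 0.5364 × 2.7489% = 5.3187%.

5.32%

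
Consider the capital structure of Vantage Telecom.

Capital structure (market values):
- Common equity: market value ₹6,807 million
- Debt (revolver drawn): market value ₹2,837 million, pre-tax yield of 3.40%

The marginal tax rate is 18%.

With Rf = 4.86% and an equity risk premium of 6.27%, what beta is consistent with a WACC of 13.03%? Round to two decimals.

Total capital V = 6807 + 2837 = 9644.
Equity weight = 6807/9644 = 0.7058.
Revolver drawn weight = 2837/9644 = 0.2942.
Debt contribution = 0.2942 × 3.4% × (1 − 18%) = 0.8202%.
Required equity contribution = 13.03% − 0.8202% = 12.2098%  ⇒  Re = 17.2986%.
CAPM: 17.2986% = 4.86% + β × 6.27%  ⇒  β = 1.9838.

1.98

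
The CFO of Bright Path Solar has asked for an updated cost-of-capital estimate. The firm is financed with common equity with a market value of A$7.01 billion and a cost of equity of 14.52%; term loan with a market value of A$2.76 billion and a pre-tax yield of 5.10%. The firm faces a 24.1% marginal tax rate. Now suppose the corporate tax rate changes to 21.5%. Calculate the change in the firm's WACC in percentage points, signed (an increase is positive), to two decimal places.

Current WACC:
Total capital V = 7.01 + 2.76 = 9.77.
Equity: weight = 7.01/9.77 = 0.7175; cost = 14.52%.
Term loan: weight = 2.76/9.77 = 0.2825; after-tax cost = 5.1% × (1 − 24.1%) = 3.8709%.
WACC = 0.7175 × 14.5200% + 0.2825 × 3.8709% = 11.5117%.
After the change:
Total capital V = 7.01 + 2.76 = 9.77.
Equity: weight = 7.01/9.77 = 0.7175; cost = 14.52%.
Term loan: weight = 2.76/9.77 = 0.2825; after-tax cost = 5.1% × (1 − 21.5%) = 4.0035%.
WACC = 0.7175 × 14.5200% + 0.2825 × 4.0035% = 11.5491%.
Change in WACC = 11.5491% − 11.5117% = 0.0375 pp.

+0.04 pp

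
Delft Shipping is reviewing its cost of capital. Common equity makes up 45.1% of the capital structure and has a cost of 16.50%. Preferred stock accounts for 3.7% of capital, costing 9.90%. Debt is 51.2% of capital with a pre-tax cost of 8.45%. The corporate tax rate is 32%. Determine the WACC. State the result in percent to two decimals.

After-tax cost of debt = 8.45% × (1 − 32%) = 5.7460%.
WACC = 0.451 × 16.5000% + 0.037 × 9.9000% + 0.512 × 5.7460% = 10.7498%.

10.75%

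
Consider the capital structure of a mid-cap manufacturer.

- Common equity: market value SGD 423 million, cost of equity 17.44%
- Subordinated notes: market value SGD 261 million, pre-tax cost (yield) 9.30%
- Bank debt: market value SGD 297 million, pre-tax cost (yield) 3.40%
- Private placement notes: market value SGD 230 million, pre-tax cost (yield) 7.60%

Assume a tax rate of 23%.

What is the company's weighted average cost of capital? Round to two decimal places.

Total capital V = 423 + 261 + 297 + 230 = 1211.
Equity: weight = 423/1211 = 0.3493; cost = 17.44%.
Subordinated notes: weight = 261/1211 = 0.2155; after-tax cost = 9.3% × (1 − 23%) = 7.1610%.
Bank debt: weight = 297/1211 = 0.2453; after-tax cost = 3.4% × (1 − 23%) = 2.6180%.
Private placement notes: weight = 230/1211 = 0.1899; after-tax cost = 7.6% × (1 − 23%) = 5.8520%.
WACC = 0.3493 × 17.4400% + 0.2155 × 7.1610% + 0.2453 × 2.6180% + 0.1899 × 5.8520% = 9.3886%.

9.39%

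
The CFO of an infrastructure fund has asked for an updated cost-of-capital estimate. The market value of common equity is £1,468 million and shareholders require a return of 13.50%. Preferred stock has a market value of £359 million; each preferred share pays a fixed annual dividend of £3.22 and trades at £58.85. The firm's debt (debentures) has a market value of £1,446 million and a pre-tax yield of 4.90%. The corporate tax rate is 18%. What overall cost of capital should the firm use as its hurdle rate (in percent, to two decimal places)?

Cost of preferred: Rp = 3.22 / 58.85 = 5.4715%.
Total capital V = 1468 + 359 + 1446 = 3273.
Equity: weight = 1468/3273 = 0.4485; cost = 13.5%.
Preferred: weight = 359/3273 = 0.1097; cost = 5.4715%.
Debentures: weight = 1446/3273 = 0.4418; after-tax cost = 4.9% × (1 − 18%) = 4.0180%.
WACC = 0.4485 × 13.5000% + 0.1097 × 5.4715% + 0.4418 × 4.0180% = 8.4303%.

8.43%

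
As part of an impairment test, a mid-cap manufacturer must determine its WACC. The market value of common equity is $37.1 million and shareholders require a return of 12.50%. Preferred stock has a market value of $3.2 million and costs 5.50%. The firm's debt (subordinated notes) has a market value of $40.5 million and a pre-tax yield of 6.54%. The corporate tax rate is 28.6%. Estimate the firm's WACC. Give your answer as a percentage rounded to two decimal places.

8.30%

Total capital V = 37.1 + 3.2 + 40.5 = 80.8.
Equity: weight = 37.1/80.8 = 0.4592; cost = 12.5%.
Preferred: weight = 3.2/80.8 = 0.0396; cost = 5.5%.
Subordinated notes: weight = 40.5/80.8 = 0.5012; after-tax cost = 6.54% × (1 − 28.6%) = 4.6696%.
WACC = 0.4592 × 12.5000% + 0.0396 × 5.5000% + 0.5012 × 4.6696% = 8.2979%.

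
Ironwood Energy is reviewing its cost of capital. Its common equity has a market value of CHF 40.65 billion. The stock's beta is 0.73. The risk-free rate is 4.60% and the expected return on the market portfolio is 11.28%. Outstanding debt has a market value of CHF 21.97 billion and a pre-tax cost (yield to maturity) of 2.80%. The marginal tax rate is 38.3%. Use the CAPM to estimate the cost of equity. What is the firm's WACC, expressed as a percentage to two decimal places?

Market risk premium = 11.28% − 4.6% = 6.68%.
Cost of equity via CAPM: Re = 4.6% + 0.73 × 6.68% = 9.4764%.
Total capital V = 40.65 + 21.97 = 62.62.
Equity: weight = 40.65/62.62 = 0.6492; cost = 9.4764%.
Debt: weight = 21.97/62.62 = 0.3508; after-tax cost = 2.8% × (1 − 38.3%) = 1.7276%.
WACC = 0.6492 × 9.4764% + 0.3508 × 1.7276% = 6.7578%.

6.76%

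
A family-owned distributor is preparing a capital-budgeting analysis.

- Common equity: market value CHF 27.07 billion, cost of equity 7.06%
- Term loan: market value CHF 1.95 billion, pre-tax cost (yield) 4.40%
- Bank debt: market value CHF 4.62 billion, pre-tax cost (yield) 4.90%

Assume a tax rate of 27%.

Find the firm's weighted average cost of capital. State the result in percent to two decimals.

6.36%

Total capital V = 27.07 + 1.95 + 4.62 = 33.64.
Equity: weight = 27.07/33.64 = 0.8047; cost = 7.06%.
Term loan: weight = 1.95/33.64 = 0.0580; after-tax cost = 4.4% × (1 − 27%) = 3.2120%.
Bank debt: weight = 4.62/33.64 = 0.1373; after-tax cost = 4.9% × (1 − 27%) = 3.5770%.
WACC = 0.8047 × 7.0600% + 0.0580 × 3.2120% + 0.1373 × 3.5770% = 6.3586%.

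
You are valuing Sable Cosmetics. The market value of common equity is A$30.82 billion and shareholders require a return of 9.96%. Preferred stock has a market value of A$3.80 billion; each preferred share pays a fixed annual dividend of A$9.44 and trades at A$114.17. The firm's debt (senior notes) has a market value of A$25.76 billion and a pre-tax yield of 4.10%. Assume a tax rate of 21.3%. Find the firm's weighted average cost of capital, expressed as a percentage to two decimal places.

Cost of preferred: Rp = 9.44 / 114.17 = 8.2684%.
Total capital V = 30.82 + 3.8 + 25.76 = 60.38.
Equity: weight = 30.82/60.38 = 0.5104; cost = 9.96%.
Preferred: weight = 3.8/60.38 = 0.0629; cost = 8.2684%.
Senior notes: weight = 25.76/60.38 = 0.4266; after-tax cost = 4.1% × (1 − 21.3%) = 3.2267%.
WACC = 0.5104 × 9.9600% + 0.0629 × 8.2684% + 0.4266 × 3.2267% = 6.9809%.

6.98%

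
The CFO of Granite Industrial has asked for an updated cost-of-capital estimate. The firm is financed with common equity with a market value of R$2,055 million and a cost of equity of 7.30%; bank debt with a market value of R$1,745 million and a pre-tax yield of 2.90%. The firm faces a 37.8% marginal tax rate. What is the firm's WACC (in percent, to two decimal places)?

Total capital V = 2055 + 1745 = 3800.
Equity: weight = 2055/3800 = 0.5408; cost = 7.3%.
Bank debt: weight = 1745/3800 = 0.4592; after-tax cost = 2.9% × (1 − 37.8%) = 1.8038%.
WACC = 0.5408 × 7.3000% + 0.4592 × 1.8038% = 4.7761%.

4.78%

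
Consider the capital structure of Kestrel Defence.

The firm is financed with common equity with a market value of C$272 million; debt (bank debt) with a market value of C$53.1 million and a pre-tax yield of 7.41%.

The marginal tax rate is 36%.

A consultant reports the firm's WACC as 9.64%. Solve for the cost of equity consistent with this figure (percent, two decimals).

Total capital V = 272 + 53.1 = 325.1.
Equity weight = 272/325.1 = 0.8367.
Bank debt weight = 53.1/325.1 = 0.1633.
Debt contribution = 0.1633 × 7.41% × (1 − 36%) = 0.7746%.
Required equity contribution = 9.64% − 0.7746% = 8.8654%.
Re = 8.8654% / 0.8367 = 10.5961%.

10.60%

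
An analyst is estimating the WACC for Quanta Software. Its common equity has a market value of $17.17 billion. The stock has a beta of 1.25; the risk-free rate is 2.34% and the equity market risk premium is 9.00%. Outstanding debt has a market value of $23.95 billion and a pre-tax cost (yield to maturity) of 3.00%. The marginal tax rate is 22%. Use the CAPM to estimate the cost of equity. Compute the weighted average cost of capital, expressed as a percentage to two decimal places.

7.04%

Cost of equity via CAPM: Re = 2.34% + 1.25 × 9.0% = 13.5900%.
Total capital V = 17.17 + 23.95 = 41.12.
Equity: weight = 17.17/41.12 = 0.4176; cost = 13.59%.
Debt: weight = 23.95/41.12 = 0.5824; after-tax cost = 3% × (1 − 22%) = 2.3400%.
WACC = 0.4176 × 13.5900% + 0.5824 × 2.3400% = 7.0375%.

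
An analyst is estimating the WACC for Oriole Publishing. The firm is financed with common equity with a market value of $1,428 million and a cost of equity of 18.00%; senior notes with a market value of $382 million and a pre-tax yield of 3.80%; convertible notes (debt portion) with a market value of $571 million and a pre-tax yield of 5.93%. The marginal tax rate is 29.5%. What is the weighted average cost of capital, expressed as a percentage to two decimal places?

Total capital V = 1428 + 382 + 571 = 2381.
Equity: weight = 1428/2381 = 0.5997; cost = 18%.
Senior notes: weight = 382/2381 = 0.1604; after-tax cost = 3.8% × (1 − 29.5%) = 2.6790%.
Convertible notes (debt portion): weight = 571/2381 = 0.2398; after-tax cost = 5.93% × (1 − 29.5%) = 4.1806%.
WACC = 0.5997 × 18.0000% + 0.1604 × 2.6790% + 0.2398 × 4.1806% = 12.2279%.

12.23%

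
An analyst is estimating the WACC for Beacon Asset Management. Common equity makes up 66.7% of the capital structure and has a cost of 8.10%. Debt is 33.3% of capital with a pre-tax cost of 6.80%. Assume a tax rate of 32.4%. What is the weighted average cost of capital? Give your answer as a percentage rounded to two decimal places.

After-tax cost of debt = 6.8% × (1 − 32.4%) = 4.5968%.
WACC = 0.667 × 8.1000% + 0.333 × 4.5968% = 6.9334%.

6.93%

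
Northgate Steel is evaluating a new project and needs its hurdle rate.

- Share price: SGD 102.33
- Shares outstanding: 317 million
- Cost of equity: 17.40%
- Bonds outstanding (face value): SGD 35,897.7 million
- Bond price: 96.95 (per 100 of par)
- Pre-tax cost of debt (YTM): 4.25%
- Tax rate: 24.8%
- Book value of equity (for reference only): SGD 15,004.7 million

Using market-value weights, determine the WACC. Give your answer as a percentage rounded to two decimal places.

10.05%

Market value of equity E = 102.33 × 317m = 32438.61m. Market value of debt D = 35897.7m × 96.95/100 = 34802.82015m.
Total capital V = 32438.61 + 34802.82015 = 67241.43015.
Equity: weight = 32438.61/67241.43015 = 0.4824; cost = 17.4%.
Bonds outstanding: weight = 34802.82015/67241.43015 = 0.5176; after-tax cost = 4.25% × (1 − 24.8%) = 3.1960%.
WACC = 0.4824 × 17.4000% + 0.5176 × 3.1960% = 10.0483%.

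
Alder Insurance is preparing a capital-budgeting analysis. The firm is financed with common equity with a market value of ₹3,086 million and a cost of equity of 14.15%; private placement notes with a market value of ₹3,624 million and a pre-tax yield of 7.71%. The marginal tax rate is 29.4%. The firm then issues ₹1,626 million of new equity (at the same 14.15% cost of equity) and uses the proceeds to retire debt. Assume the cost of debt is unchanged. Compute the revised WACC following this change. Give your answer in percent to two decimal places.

After the change:
Total capital V = 4712 + 1998 = 6710.
Equity: weight = 4712/6710 = 0.7022; cost = 14.15%.
Private placement notes: weight = 1998/6710 = 0.2978; after-tax cost = 7.71% × (1 − 29.4%) = 5.4433%.
WACC = 0.7022 × 14.1500% + 0.2978 × 5.4433% = 11.5574%.

11.56%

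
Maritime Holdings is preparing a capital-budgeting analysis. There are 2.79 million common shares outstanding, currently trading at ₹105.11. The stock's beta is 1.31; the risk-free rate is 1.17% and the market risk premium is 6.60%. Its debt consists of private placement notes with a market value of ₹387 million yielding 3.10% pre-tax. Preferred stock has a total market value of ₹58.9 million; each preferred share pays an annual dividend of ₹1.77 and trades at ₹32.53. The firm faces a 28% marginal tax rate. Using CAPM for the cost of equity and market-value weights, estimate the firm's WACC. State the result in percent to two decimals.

5.50%

Cost of equity via CAPM: Re = 1.17% + 1.31 × 6.6% = 9.8160%.
Cost of preferred: Rp = 1.77 / 32.53 = 5.4411%.
Market value of equity E = 105.11 × 2.79m = 293.2569m.
Total capital V = 293.2569 + 58.9 + 387 = 739.1569.
Equity: weight = 293.2569/739.1569 = 0.3967; cost = 9.816%.
Preferred: weight = 58.9/739.1569 = 0.0797; cost = 5.4411%.
Private placement notes: weight = 387/739.1569 = 0.5236; after-tax cost = 3.1% × (1 − 28%) = 2.2320%.
WACC = 0.3967 × 9.8160% + 0.0797 × 5.4411% + 0.5236 × 2.2320% = 5.4966%.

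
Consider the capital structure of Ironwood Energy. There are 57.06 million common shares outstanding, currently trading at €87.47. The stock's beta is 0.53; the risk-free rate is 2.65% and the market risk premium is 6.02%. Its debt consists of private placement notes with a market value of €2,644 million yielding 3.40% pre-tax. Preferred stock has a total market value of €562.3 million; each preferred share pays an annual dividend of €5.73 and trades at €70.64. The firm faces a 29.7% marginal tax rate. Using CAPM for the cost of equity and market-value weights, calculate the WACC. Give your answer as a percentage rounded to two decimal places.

Cost of equity via CAPM: Re = 2.65% + 0.53 × 6.02% = 5.8406%.
Cost of preferred: Rp = 5.73 / 70.64 = 8.1116%.
Market value of equity E = 87.47 × 57.06m = 4991.0382m.
Total capital V = 4991.0382 + 562.3 + 2644 = 8197.3382.
Equity: weight = 4991.0382/8197.3382 = 0.6089; cost = 5.8406%.
Preferred: weight = 562.3/8197.3382 = 0.0686; cost = 8.1116%.
Private placement notes: weight = 2644/8197.3382 = 0.3225; after-tax cost = 3.4% × (1 − 29.7%) = 2.3902%.
WACC = 0.6089 × 5.8406% + 0.0686 × 8.1116% + 0.3225 × 2.3902% = 4.8835%.

4.88%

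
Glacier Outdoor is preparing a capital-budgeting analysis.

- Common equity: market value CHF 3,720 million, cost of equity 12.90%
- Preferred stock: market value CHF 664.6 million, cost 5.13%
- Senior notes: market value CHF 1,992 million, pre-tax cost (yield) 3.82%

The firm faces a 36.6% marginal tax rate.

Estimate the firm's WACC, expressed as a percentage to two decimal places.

Total capital V = 3720 + 664.6 + 1992 = 6376.6.
Equity: weight = 3720/6376.6 = 0.5834; cost = 12.9%.
Preferred: weight = 664.6/6376.6 = 0.1042; cost = 5.13%.
Senior notes: weight = 1992/6376.6 = 0.3124; after-tax cost = 3.82% × (1 − 36.6%) = 2.4219%.
WACC = 0.5834 × 12.9000% + 0.1042 × 5.1300% + 0.3124 × 2.4219% = 8.8169%.

8.82%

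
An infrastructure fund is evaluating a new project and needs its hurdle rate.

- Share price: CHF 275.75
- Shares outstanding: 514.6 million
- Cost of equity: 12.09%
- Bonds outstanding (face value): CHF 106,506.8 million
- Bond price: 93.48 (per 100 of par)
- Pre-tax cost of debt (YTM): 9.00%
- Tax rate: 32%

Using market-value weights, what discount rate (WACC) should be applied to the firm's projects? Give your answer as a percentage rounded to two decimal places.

Market value of equity E = 275.75 × 514.6m = 141900.95m. Market value of debt D = 106506.8m × 93.48/100 = 99562.55664m.
Total capital V = 141900.95 + 99562.55664 = 241463.50664.
Equity: weight = 141900.95/241463.50664 = 0.5877; cost = 12.09%.
Bonds outstanding: weight = 99562.55664/241463.50664 = 0.4123; after-tax cost = 9% × (1 − 32%) = 6.1200%.
WACC = 0.5877 × 12.0900% + 0.4123 × 6.1200% = 9.6284%.

9.63%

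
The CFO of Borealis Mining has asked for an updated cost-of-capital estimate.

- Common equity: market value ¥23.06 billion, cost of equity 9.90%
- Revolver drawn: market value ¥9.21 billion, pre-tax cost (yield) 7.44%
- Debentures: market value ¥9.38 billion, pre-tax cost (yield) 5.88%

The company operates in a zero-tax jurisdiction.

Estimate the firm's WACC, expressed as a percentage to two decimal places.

8.45%

Total capital V = 23.06 + 9.21 + 9.38 = 41.65.
Equity: weight = 23.06/41.65 = 0.5537; cost = 9.9%.
Revolver drawn: weight = 9.21/41.65 = 0.2211; after-tax cost = 7.44% × (1 − 0%) = 7.4400%.
Debentures: weight = 9.38/41.65 = 0.2252; after-tax cost = 5.88% × (1 − 0%) = 5.8800%.
WACC = 0.5537 × 9.9000% + 0.2211 × 7.4400% + 0.2252 × 5.8800% = 8.4507%.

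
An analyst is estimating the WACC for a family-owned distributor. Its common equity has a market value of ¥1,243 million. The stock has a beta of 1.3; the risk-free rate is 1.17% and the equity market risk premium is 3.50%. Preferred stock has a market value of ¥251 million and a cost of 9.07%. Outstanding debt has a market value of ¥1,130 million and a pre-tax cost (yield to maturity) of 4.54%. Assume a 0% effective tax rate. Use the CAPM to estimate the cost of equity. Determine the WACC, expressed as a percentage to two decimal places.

5.53%

Cost of equity via CAPM: Re = 1.17% + 1.3 × 3.5% = 5.7200%.
Total capital V = 1243 + 251 + 1130 = 2624.
Equity: weight = 1243/2624 = 0.4737; cost = 5.72%.
Preferred: weight = 251/2624 = 0.0957; cost = 9.07%.
Debt: weight = 1130/2624 = 0.4306; after-tax cost = 4.54% × (1 − 0%) = 4.5400%.
WACC = 0.4737 × 5.7200% + 0.0957 × 9.0700% + 0.4306 × 4.5400% = 5.5323%.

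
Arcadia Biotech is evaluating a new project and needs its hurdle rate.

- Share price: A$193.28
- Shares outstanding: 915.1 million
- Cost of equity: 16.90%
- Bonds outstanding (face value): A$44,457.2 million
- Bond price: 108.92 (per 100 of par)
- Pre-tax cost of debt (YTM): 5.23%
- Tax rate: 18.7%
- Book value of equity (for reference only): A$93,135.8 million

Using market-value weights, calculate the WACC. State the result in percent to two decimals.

Market value of equity E = 193.28 × 915.1m = 176870.528m. Market value of debt D = 44457.2m × 108.92/100 = 48422.78224m.
Total capital V = 176870.528 + 48422.78224 = 225293.31024.
Equity: weight = 176870.528/225293.31024 = 0.7851; cost = 16.9%.
Bonds outstanding: weight = 48422.78224/225293.31024 = 0.2149; after-tax cost = 5.23% × (1 − 18.7%) = 4.2520%.
WACC = 0.7851 × 16.9000% + 0.2149 × 4.2520% = 14.1815%.

14.18%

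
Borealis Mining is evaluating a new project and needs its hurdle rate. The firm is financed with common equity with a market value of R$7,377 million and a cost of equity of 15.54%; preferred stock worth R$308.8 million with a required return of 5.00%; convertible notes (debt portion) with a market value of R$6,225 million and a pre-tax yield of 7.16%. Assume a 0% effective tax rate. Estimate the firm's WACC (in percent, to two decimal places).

11.56%

Total capital V = 7377 + 308.8 + 6225 = 13910.8.
Equity: weight = 7377/13910.8 = 0.5303; cost = 15.54%.
Preferred: weight = 308.8/13910.8 = 0.0222; cost = 5%.
Convertible notes (debt portion): weight = 6225/13910.8 = 0.4475; after-tax cost = 7.16% × (1 − 0%) = 7.1600%.
WACC = 0.5303 × 15.5400% + 0.0222 × 5.0000% + 0.4475 × 7.1600% = 11.5560%.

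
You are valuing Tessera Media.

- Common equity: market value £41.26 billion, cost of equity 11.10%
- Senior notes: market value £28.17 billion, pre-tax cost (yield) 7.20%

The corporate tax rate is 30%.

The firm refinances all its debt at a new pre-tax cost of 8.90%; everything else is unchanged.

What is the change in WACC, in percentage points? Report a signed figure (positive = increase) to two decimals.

+0.48 pp

Current WACC:
Total capital V = 41.26 + 28.17 = 69.43.
Equity: weight = 41.26/69.43 = 0.5943; cost = 11.1%.
Senior notes: weight = 28.17/69.43 = 0.4057; after-tax cost = 7.2% × (1 − 30%) = 5.0400%.
WACC = 0.5943 × 11.1000% + 0.4057 × 5.0400% = 8.6413%.
After the change:
Total capital V = 41.26 + 28.17 = 69.43.
Equity: weight = 41.26/69.43 = 0.5943; cost = 11.1%.
Senior notes: weight = 28.17/69.43 = 0.4057; after-tax cost = 8.9% × (1 − 30%) = 6.2300%.
WACC = 0.5943 × 11.1000% + 0.4057 × 6.2300% = 9.1241%.
Change in WACC = 9.1241% − 8.6413% = 0.4828 pp.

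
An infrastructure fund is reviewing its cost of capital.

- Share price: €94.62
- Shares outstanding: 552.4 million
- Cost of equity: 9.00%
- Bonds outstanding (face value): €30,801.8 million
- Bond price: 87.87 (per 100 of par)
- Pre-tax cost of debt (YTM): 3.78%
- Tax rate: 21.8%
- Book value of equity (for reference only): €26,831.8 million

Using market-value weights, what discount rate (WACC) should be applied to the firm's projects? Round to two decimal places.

Market value of equity E = 94.62 × 552.4m = 52268.088m. Market value of debt D = 30801.8m × 87.87/100 = 27065.54166m.
Total capital V = 52268.088 + 27065.54166 = 79333.62966.
Equity: weight = 52268.088/79333.62966 = 0.6588; cost = 9%.
Bonds outstanding: weight = 27065.54166/79333.62966 = 0.3412; after-tax cost = 3.78% × (1 − 21.8%) = 2.9560%.
WACC = 0.6588 × 9.0000% + 0.3412 × 2.9560% = 6.9380%.

6.94%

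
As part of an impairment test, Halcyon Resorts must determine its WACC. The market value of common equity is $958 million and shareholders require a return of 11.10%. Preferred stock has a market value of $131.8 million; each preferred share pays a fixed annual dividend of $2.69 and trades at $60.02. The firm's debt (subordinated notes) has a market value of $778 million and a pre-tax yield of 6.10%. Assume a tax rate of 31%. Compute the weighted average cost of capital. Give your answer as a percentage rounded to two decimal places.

7.76%

Cost of preferred: Rp = 2.69 / 60.02 = 4.4818%.
Total capital V = 958 + 131.8 + 778 = 1867.8.
Equity: weight = 958/1867.8 = 0.5129; cost = 11.1%.
Preferred: weight = 131.8/1867.8 = 0.0706; cost = 4.4818%.
Subordinated notes: weight = 778/1867.8 = 0.4165; after-tax cost = 6.1% × (1 − 31%) = 4.2090%.
WACC = 0.5129 × 11.1000% + 0.0706 × 4.4818% + 0.4165 × 4.2090% = 7.7627%.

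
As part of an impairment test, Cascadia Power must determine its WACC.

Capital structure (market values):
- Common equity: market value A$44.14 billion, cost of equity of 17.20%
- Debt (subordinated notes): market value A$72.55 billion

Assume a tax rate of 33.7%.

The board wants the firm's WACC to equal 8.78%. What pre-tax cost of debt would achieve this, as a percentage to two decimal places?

Total capital V = 44.14 + 72.55 = 116.69.
Equity weight = 44.14/116.69 = 0.3783.
Subordinated notes weight = 72.55/116.69 = 0.6217.
Equity contribution = 0.3783 × 17.2% = 6.5062%.
Remaining for debt = 8.78% − 6.5062% = 2.2738%.
Rd × (1 − 33.7%) × 0.6217 = 2.2738%  ⇒  Rd = 5.5161%.

5.52%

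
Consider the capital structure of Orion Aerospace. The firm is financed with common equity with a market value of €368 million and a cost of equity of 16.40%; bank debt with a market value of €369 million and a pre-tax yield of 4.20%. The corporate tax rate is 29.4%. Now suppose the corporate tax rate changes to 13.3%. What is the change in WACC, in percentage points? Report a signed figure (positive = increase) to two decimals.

+0.34 pp

Current WACC:
Total capital V = 368 + 369 = 737.
Equity: weight = 368/737 = 0.4993; cost = 16.4%.
Bank debt: weight = 369/737 = 0.5007; after-tax cost = 4.2% × (1 − 29.4%) = 2.9652%.
WACC = 0.4993 × 16.4000% + 0.5007 × 2.9652% = 9.6735%.
After the change:
Total capital V = 368 + 369 = 737.
Equity: weight = 368/737 = 0.4993; cost = 16.4%.
Bank debt: weight = 369/737 = 0.5007; after-tax cost = 4.2% × (1 − 13.3%) = 3.6414%.
WACC = 0.4993 × 16.4000% + 0.5007 × 3.6414% = 10.0120%.
Change in WACC = 10.0120% − 9.6735% = 0.3386 pp.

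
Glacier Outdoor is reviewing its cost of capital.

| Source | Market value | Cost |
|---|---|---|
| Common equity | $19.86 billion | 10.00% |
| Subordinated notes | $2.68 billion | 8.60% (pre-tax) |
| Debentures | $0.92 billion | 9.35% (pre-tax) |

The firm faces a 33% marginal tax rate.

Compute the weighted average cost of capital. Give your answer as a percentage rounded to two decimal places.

Total capital V = 19.86 + 2.68 + 0.92 = 23.46.
Equity: weight = 19.86/23.46 = 0.8465; cost = 10%.
Subordinated notes: weight = 2.68/23.46 = 0.1142; after-tax cost = 8.6% × (1 − 33%) = 5.7620%.
Debentures: weight = 0.92/23.46 = 0.0392; after-tax cost = 9.35% × (1 − 33%) = 6.2645%.
WACC = 0.8465 × 10.0000% + 0.1142 × 5.7620% + 0.0392 × 6.2645% = 9.3694%.

9.37%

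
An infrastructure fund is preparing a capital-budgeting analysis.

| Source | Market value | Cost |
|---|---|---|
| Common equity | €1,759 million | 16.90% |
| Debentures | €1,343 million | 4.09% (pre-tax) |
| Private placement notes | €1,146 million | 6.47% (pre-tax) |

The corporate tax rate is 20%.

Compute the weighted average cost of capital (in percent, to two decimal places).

9.43%

Total capital V = 1759 + 1343 + 1146 = 4248.
Equity: weight = 1759/4248 = 0.4141; cost = 16.9%.
Debentures: weight = 1343/4248 = 0.3161; after-tax cost = 4.09% × (1 − 20%) = 3.2720%.
Private placement notes: weight = 1146/4248 = 0.2698; after-tax cost = 6.47% × (1 − 20%) = 5.1760%.
WACC = 0.4141 × 16.9000% + 0.3161 × 3.2720% + 0.2698 × 5.1760% = 9.4287%.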